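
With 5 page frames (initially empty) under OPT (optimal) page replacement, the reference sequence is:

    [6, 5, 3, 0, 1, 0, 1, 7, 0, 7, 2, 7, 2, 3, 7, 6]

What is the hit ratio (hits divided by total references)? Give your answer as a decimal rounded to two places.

0.56

6 → fault, frames (6)
5 → fault, frames (6 5)
3 → fault, frames (6 5 3)
0 → fault, frames (6 5 3 0)
1 → fault, frames (6 5 3 0 1)
0 → hit
1 → hit
7 → fault, evict 1, frames (6 5 3 0 7)
0 → hit
7 → hit
2 → fault, evict 0, frames (6 5 3 7 2)
7 → hit
2 → hit
3 → hit
7 → hit
6 → hit
Hits: 9 of 16 references → 9/16 = 0.5625.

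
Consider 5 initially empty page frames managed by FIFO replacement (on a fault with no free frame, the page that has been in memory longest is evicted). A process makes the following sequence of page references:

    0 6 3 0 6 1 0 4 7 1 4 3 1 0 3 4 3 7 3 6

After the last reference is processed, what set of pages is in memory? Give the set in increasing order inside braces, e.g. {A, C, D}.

{0, 1, 4, 6, 7}

0 -> fault, frames [0]
6 -> fault, frames [0, 6]
3 -> fault, frames [0, 6, 3]
0 -> hit
6 -> hit
1 -> fault, frames [0, 6, 3, 1]
0 -> hit
4 -> fault, frames [0, 6, 3, 1, 4]
7 -> fault, evict 0, frames [6, 3, 1, 4, 7]
1 -> hit
4 -> hit
3 -> hit
1 -> hit
0 -> fault, evict 6, frames [3, 1, 4, 7, 0]
3 -> hit
4 -> hit
3 -> hit
7 -> hit
3 -> hit
6 -> fault, evict 3, frames [1, 4, 7, 0, 6]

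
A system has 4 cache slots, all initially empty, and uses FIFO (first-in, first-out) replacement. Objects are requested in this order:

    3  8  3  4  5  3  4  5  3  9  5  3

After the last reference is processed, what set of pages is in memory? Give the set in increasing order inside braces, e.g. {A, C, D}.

3: miss, frames [3]
8: miss, frames [3, 8]
3: hit
4: miss, frames [3, 8, 4]
5: miss, frames [3, 8, 4, 5]
3: hit
4: hit
5: hit
3: hit
9: miss, evict 3, frames [8, 4, 5, 9]
5: hit
3: miss, evict 8, frames [4, 5, 9, 3]

{3, 4, 5, 9}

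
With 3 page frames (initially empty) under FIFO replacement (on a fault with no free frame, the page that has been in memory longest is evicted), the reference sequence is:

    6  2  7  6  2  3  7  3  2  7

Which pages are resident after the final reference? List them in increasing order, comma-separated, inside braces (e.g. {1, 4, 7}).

{2, 3, 7}

6 -> miss, frames {6}
2 -> miss, frames {6,2}
7 -> miss, frames {6,2,7}
6 -> hit
2 -> hit
3 -> miss, evict 6, frames {2,7,3}
7 -> hit
3 -> hit
2 -> hit
7 -> hit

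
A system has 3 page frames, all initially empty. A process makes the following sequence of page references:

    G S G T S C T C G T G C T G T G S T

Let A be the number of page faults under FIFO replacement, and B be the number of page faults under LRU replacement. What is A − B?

1

Under FIFO: F F . F . F . . F . . . . . . . F F → 7 faults.
Under LRU: F F . F . F . . F . . . . . . . F . → 6 faults.
A − B = 7 − 6 = 1.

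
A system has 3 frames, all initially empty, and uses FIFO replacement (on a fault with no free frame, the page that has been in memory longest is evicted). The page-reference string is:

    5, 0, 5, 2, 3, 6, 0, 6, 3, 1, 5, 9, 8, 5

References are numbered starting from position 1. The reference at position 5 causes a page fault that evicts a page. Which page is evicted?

5

pos 1: 5: miss, frames [5]
pos 2: 0: miss, frames [5, 0]
pos 3: 5: hit
pos 4: 2: miss, frames [5, 0, 2]
pos 5: 3: miss, evict 5, frames [0, 2, 3]
At position 5, page 5 is evicted.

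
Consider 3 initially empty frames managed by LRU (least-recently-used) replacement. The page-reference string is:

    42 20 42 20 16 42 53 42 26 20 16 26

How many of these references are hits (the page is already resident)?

42: miss, frames (42)
20: miss, frames (42 20)
42: hit
20: hit
16: miss, frames (42 20 16)
42: hit
53: miss, evict 20, frames (16 42 53)
42: hit
26: miss, evict 16, frames (53 42 26)
20: miss, evict 53, frames (42 26 20)
16: miss, evict 42, frames (26 20 16)
26: hit
Hits: 5.

5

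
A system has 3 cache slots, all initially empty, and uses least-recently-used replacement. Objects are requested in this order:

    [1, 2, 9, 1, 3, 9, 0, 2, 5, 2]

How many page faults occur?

1: miss, frames [1]
2: miss, frames [1, 2]
9: miss, frames [1, 2, 9]
1: hit
3: miss, evict 2, frames [9, 1, 3]
9: hit
0: miss, evict 1, frames [3, 9, 0]
2: miss, evict 3, frames [9, 0, 2]
5: miss, evict 9, frames [0, 2, 5]
2: hit
Page faults: 7.

7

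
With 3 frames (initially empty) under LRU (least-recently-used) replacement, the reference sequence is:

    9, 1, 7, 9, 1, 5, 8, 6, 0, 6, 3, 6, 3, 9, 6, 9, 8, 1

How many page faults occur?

9: miss, frames [9]
1: miss, frames [9, 1]
7: miss, frames [9, 1, 7]
9: hit
1: hit
5: miss, evict 7, frames [9, 1, 5]
8: miss, evict 9, frames [1, 5, 8]
6: miss, evict 1, frames [5, 8, 6]
0: miss, evict 5, frames [8, 6, 0]
6: hit
3: miss, evict 8, frames [0, 6, 3]
6: hit
3: hit
9: miss, evict 0, frames [6, 3, 9]
6: hit
9: hit
8: miss, evict 3, frames [6, 9, 8]
1: miss, evict 6, frames [9, 8, 1]
Page faults: 11.

11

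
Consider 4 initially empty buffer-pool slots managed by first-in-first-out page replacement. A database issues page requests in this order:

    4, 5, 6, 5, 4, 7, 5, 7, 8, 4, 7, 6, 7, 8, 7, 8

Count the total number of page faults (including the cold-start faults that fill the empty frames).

4: miss, frames [4]
5: miss, frames [4, 5]
6: miss, frames [4, 5, 6]
5: hit
4: hit
7: miss, frames [4, 5, 6, 7]
5: hit
7: hit
8: miss, evict 4, frames [5, 6, 7, 8]
4: miss, evict 5, frames [6, 7, 8, 4]
7: hit
6: hit
7: hit
8: hit
7: hit
8: hit
Page faults: 6.

6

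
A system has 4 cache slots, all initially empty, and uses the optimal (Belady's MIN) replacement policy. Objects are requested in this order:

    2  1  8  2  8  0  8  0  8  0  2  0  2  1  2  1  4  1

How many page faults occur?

5

2 -> miss, frames (2)
1 -> miss, frames (2 1)
8 -> miss, frames (2 1 8)
2 -> hit
8 -> hit
0 -> miss, frames (2 1 8 0)
8 -> hit
0 -> hit
8 -> hit
0 -> hit
2 -> hit
0 -> hit
2 -> hit
1 -> hit
2 -> hit
1 -> hit
4 -> miss, evict 0, frames (2 1 8 4)
1 -> hit
Page faults: 5.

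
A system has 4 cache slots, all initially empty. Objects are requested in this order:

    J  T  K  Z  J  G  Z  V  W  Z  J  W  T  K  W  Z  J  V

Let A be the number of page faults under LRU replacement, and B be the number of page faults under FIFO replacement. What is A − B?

1

Under LRU: F F F F . F . F F . F . F F . F F F → 13 faults.
Under FIFO: F F F F . F . F F . F . F F . F . F → 12 faults.
A − B = 13 − 12 = 1.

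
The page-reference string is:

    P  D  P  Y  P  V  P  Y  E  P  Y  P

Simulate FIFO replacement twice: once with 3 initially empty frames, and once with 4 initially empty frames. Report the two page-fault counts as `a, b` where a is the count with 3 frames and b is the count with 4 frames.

7, 6

3 frames: F F . F . F F . F . F . → 7 faults.
4 frames: F F . F . F . . F F . . → 6 faults.
6 < 7: adding a frame reduced faults, as is typical.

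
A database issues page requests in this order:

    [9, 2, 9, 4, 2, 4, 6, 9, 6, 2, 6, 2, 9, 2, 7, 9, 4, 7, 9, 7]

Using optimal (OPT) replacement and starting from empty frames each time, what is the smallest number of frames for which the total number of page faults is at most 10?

2

f=1: 20 faults
f=2: 10 faults
f=3: 6 faults
f=4: 5 faults
f=5: 5 faults
Smallest f with faults ≤ 10 is 2.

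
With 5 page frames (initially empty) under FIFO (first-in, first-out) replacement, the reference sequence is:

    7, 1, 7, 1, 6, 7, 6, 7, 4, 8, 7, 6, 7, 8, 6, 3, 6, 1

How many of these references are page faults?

7 -> miss, frames (7)
1 -> miss, frames (7 1)
7 -> hit
1 -> hit
6 -> miss, frames (7 1 6)
7 -> hit
6 -> hit
7 -> hit
4 -> miss, frames (7 1 6 4)
8 -> miss, frames (7 1 6 4 8)
7 -> hit
6 -> hit
7 -> hit
8 -> hit
6 -> hit
3 -> miss, evict 7, frames (1 6 4 8 3)
6 -> hit
1 -> hit
Page faults: 6.

6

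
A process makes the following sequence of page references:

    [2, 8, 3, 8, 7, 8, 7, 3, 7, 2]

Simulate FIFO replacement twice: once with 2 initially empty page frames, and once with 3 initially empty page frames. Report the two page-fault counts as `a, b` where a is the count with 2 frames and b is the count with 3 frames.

2 frames: F F F . F F . F F F → 8 faults.
3 frames: F F F . F . . . . F → 5 faults.
5 < 8: adding a frame reduced faults, as is typical.

8, 5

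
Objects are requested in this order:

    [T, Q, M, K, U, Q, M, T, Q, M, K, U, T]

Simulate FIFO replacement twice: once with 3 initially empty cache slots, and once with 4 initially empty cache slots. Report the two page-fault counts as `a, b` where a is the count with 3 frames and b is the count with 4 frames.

10, 11

3 frames: F F F F F F F F . . F F . → 10 faults.
4 frames: F F F F F . . F F F F F F → 11 faults.
11 > 10: adding a frame increased faults — Belady's anomaly.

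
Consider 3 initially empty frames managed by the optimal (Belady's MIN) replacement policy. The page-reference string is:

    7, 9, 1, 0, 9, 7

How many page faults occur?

7 → miss, frames [7]
9 → miss, frames [7, 9]
1 → miss, frames [7, 9, 1]
0 → miss, evict 1, frames [7, 9, 0]
9 → hit
7 → hit
Page faults: 4.

4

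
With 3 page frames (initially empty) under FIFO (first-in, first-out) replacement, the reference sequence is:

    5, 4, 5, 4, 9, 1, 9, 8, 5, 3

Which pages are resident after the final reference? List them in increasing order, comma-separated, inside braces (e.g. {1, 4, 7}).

5 → fault, frames [5]
4 → fault, frames [5, 4]
5 → hit
4 → hit
9 → fault, frames [5, 4, 9]
1 → fault, evict 5, frames [4, 9, 1]
9 → hit
8 → fault, evict 4, frames [9, 1, 8]
5 → fault, evict 9, frames [1, 8, 5]
3 → fault, evict 1, frames [8, 5, 3]

{3, 5, 8}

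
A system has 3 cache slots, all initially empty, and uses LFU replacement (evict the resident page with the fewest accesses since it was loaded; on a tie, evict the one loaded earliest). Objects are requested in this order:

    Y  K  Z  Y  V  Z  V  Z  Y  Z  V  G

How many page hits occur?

7

Y: fault, frames [Y]
K: fault, frames [Y, K]
Z: fault, frames [Y, K, Z]
Y: hit
V: fault, evict K, frames [Y, Z, V]
Z: hit
V: hit
Z: hit
Y: hit
Z: hit
V: hit
G: fault, evict Y, frames [Z, V, G]
Hits: 7.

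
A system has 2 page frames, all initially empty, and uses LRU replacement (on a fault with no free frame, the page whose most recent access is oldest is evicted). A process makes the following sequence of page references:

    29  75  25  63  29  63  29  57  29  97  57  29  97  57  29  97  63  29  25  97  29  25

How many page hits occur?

3

29: fault, frames [29]
75: fault, frames [29, 75]
25: fault, evict 29, frames [75, 25]
63: fault, evict 75, frames [25, 63]
29: fault, evict 25, frames [63, 29]
63: hit
29: hit
57: fault, evict 63, frames [29, 57]
29: hit
97: fault, evict 57, frames [29, 97]
57: fault, evict 29, frames [97, 57]
29: fault, evict 97, frames [57, 29]
97: fault, evict 57, frames [29, 97]
57: fault, evict 29, frames [97, 57]
29: fault, evict 97, frames [57, 29]
97: fault, evict 57, frames [29, 97]
63: fault, evict 29, frames [97, 63]
29: fault, evict 97, frames [63, 29]
25: fault, evict 63, frames [29, 25]
97: fault, evict 29, frames [25, 97]
29: fault, evict 25, frames [97, 29]
25: fault, evict 97, frames [29, 25]
Hits: 3.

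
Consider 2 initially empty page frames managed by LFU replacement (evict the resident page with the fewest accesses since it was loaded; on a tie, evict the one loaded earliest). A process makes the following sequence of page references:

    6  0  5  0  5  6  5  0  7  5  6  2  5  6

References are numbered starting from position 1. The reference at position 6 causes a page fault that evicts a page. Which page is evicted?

0

pos 1: 6 -> fault, frames [6]
pos 2: 0 -> fault, frames [6, 0]
pos 3: 5 -> fault, evict 6, frames [0, 5]
pos 4: 0 -> hit
pos 5: 5 -> hit
pos 6: 6 -> fault, evict 0, frames [5, 6]
At position 6, page 0 is evicted.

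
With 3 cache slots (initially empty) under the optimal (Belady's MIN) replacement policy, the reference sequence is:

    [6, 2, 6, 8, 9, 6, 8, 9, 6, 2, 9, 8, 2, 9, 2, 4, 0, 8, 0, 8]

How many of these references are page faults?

6: fault, frames {6}
2: fault, frames {6,2}
6: hit
8: fault, frames {6,2,8}
9: fault, evict 2, frames {6,8,9}
6: hit
8: hit
9: hit
6: hit
2: fault, evict 6, frames {8,9,2}
9: hit
8: hit
2: hit
9: hit
2: hit
4: fault, evict 2, frames {8,9,4}
0: fault, evict 4, frames {8,9,0}
8: hit
0: hit
8: hit
Page faults: 7.

7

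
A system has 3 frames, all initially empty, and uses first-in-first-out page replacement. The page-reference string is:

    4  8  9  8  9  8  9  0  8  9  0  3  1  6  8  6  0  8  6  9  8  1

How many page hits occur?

11

4 → miss, frames (4)
8 → miss, frames (4 8)
9 → miss, frames (4 8 9)
8 → hit
9 → hit
8 → hit
9 → hit
0 → miss, evict 4, frames (8 9 0)
8 → hit
9 → hit
0 → hit
3 → miss, evict 8, frames (9 0 3)
1 → miss, evict 9, frames (0 3 1)
6 → miss, evict 0, frames (3 1 6)
8 → miss, evict 3, frames (1 6 8)
6 → hit
0 → miss, evict 1, frames (6 8 0)
8 → hit
6 → hit
9 → miss, evict 6, frames (8 0 9)
8 → hit
1 → miss, evict 8, frames (0 9 1)
Hits: 11.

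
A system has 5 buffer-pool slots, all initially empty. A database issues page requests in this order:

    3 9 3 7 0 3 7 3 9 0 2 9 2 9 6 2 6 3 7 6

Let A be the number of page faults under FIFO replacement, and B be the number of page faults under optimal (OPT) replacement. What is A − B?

Under FIFO: F F . F F . . . . . F . . . F . . F . . → 7 faults.
Under OPT: F F . F F . . . . . F . . . F . . . . . → 6 faults.
A − B = 7 − 6 = 1.

1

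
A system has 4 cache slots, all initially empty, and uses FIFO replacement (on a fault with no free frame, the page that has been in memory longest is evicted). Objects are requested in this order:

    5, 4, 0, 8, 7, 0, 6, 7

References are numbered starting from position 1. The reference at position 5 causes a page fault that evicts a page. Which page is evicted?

pos 1: 5 -> miss, frames [5]
pos 2: 4 -> miss, frames [5, 4]
pos 3: 0 -> miss, frames [5, 4, 0]
pos 4: 8 -> miss, frames [5, 4, 0, 8]
pos 5: 7 -> miss, evict 5, frames [4, 0, 8, 7]
At position 5, page 5 is evicted.

5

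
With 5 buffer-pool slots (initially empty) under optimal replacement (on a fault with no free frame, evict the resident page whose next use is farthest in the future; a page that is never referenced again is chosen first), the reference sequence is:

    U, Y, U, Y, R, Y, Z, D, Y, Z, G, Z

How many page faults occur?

6

U → miss, frames (U)
Y → miss, frames (U Y)
U → hit
Y → hit
R → miss, frames (U Y R)
Y → hit
Z → miss, frames (U Y R Z)
D → miss, frames (U Y R Z D)
Y → hit
Z → hit
G → miss, evict D, frames (U Y R Z G)
Z → hit
Page faults: 6.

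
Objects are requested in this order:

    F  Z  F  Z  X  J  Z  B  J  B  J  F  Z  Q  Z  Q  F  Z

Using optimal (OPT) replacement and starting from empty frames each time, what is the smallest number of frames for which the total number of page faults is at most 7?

f=1: 18 faults
f=2: 9 faults
f=3: 7 faults
f=4: 6 faults
f=5: 6 faults
f=6: 6 faults
Smallest f with faults ≤ 7 is 3.

3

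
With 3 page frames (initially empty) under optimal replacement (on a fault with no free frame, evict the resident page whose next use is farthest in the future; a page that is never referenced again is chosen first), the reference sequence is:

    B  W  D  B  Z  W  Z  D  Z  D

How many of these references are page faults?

4

B: fault, frames {B}
W: fault, frames {B,W}
D: fault, frames {B,W,D}
B: hit
Z: fault, evict B, frames {W,D,Z}
W: hit
Z: hit
D: hit
Z: hit
D: hit
Page faults: 4.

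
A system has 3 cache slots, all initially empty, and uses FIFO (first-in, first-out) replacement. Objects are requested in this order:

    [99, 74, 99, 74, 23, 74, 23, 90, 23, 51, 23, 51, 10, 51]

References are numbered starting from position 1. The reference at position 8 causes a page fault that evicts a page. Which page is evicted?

99

pos 1: 99 → miss, frames (99)
pos 2: 74 → miss, frames (99 74)
pos 3: 99 → hit
pos 4: 74 → hit
pos 5: 23 → miss, frames (99 74 23)
pos 6: 74 → hit
pos 7: 23 → hit
pos 8: 90 → miss, evict 99, frames (74 23 90)
At position 8, page 99 is evicted.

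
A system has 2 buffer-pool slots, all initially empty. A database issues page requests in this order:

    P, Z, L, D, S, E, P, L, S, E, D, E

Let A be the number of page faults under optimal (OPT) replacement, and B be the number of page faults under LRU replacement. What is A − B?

Under OPT: F F F F F F . F F . F . → 9 faults.
Under LRU: F F F F F F F F F F F . → 11 faults.
A − B = 9 − 11 = -2.

-2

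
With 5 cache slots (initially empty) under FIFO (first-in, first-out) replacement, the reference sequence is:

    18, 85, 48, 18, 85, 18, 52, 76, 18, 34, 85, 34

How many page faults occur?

6

18 -> fault, frames (18)
85 -> fault, frames (18 85)
48 -> fault, frames (18 85 48)
18 -> hit
85 -> hit
18 -> hit
52 -> fault, frames (18 85 48 52)
76 -> fault, frames (18 85 48 52 76)
18 -> hit
34 -> fault, evict 18, frames (85 48 52 76 34)
85 -> hit
34 -> hit
Page faults: 6.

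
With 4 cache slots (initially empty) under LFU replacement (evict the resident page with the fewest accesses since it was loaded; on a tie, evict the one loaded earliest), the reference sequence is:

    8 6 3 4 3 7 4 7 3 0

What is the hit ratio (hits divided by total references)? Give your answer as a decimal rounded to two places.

0.40

8: fault, frames [8]
6: fault, frames [8, 6]
3: fault, frames [8, 6, 3]
4: fault, frames [8, 6, 3, 4]
3: hit
7: fault, evict 8, frames [6, 3, 4, 7]
4: hit
7: hit
3: hit
0: fault, evict 6, frames [3, 4, 7, 0]
Hits: 4 of 10 references → 4/10 = 0.4000.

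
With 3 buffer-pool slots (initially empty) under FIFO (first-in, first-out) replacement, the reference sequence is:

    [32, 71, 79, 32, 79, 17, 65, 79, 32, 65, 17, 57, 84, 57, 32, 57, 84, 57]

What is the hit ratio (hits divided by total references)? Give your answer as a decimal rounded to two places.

32: miss, frames (32)
71: miss, frames (32 71)
79: miss, frames (32 71 79)
32: hit
79: hit
17: miss, evict 32, frames (71 79 17)
65: miss, evict 71, frames (79 17 65)
79: hit
32: miss, evict 79, frames (17 65 32)
65: hit
17: hit
57: miss, evict 17, frames (65 32 57)
84: miss, evict 65, frames (32 57 84)
57: hit
32: hit
57: hit
84: hit
57: hit
Hits: 10 of 18 references → 10/18 = 0.5556.

0.56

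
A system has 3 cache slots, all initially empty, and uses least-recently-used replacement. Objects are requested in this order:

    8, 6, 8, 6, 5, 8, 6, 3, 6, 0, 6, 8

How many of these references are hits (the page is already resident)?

6

8 → fault, frames [8]
6 → fault, frames [8, 6]
8 → hit
6 → hit
5 → fault, frames [8, 6, 5]
8 → hit
6 → hit
3 → fault, evict 5, frames [8, 6, 3]
6 → hit
0 → fault, evict 8, frames [3, 6, 0]
6 → hit
8 → fault, evict 3, frames [0, 6, 8]
Hits: 6.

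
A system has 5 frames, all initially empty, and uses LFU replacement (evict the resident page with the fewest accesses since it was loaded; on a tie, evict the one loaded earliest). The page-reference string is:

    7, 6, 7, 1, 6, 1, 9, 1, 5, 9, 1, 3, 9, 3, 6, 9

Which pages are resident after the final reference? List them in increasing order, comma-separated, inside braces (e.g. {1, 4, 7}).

7 → miss, frames {7}
6 → miss, frames {7,6}
7 → hit
1 → miss, frames {7,6,1}
6 → hit
1 → hit
9 → miss, frames {7,6,1,9}
1 → hit
5 → miss, frames {7,6,1,9,5}
9 → hit
1 → hit
3 → miss, evict 5, frames {7,6,1,9,3}
9 → hit
3 → hit
6 → hit
9 → hit

{1, 3, 6, 7, 9}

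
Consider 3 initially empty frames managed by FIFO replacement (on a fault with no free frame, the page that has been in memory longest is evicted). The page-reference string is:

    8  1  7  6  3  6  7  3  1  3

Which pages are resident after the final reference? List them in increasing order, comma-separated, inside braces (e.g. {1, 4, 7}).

{1, 3, 6}

8 → miss, frames (8)
1 → miss, frames (8 1)
7 → miss, frames (8 1 7)
6 → miss, evict 8, frames (1 7 6)
3 → miss, evict 1, frames (7 6 3)
6 → hit
7 → hit
3 → hit
1 → miss, evict 7, frames (6 3 1)
3 → hit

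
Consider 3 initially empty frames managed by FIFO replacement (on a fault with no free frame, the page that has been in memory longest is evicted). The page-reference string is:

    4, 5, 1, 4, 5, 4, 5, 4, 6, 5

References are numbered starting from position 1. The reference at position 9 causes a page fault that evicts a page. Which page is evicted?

4

pos 1: 4 -> miss, frames [4]
pos 2: 5 -> miss, frames [4, 5]
pos 3: 1 -> miss, frames [4, 5, 1]
pos 4: 4 -> hit
pos 5: 5 -> hit
pos 6: 4 -> hit
pos 7: 5 -> hit
pos 8: 4 -> hit
pos 9: 6 -> miss, evict 4, frames [5, 1, 6]
At position 9, page 4 is evicted.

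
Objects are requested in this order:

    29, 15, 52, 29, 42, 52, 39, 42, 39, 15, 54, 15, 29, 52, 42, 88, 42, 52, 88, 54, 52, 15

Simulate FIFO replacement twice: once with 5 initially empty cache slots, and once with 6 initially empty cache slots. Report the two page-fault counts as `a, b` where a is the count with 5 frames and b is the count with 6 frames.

10, 7

5 frames: F F F . F . F . . . F . F . . F . F . . . F → 10 faults.
6 frames: F F F . F . F . . . F . . . . F . . . . . . → 7 faults.
7 < 10: adding a frame reduced faults, as is typical.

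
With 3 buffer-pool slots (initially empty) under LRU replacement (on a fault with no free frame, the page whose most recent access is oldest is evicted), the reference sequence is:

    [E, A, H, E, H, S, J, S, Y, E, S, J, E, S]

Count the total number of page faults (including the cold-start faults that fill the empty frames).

8

E → miss, frames [E]
A → miss, frames [E, A]
H → miss, frames [E, A, H]
E → hit
H → hit
S → miss, evict A, frames [E, H, S]
J → miss, evict E, frames [H, S, J]
S → hit
Y → miss, evict H, frames [J, S, Y]
E → miss, evict J, frames [S, Y, E]
S → hit
J → miss, evict Y, frames [E, S, J]
E → hit
S → hit
Page faults: 8.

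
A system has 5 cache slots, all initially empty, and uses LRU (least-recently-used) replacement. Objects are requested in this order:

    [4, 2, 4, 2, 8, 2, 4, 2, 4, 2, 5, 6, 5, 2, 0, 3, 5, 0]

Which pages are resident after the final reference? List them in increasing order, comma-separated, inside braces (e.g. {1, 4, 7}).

{0, 2, 3, 5, 6}

4: fault, frames {4}
2: fault, frames {4,2}
4: hit
2: hit
8: fault, frames {4,2,8}
2: hit
4: hit
2: hit
4: hit
2: hit
5: fault, frames {8,4,2,5}
6: fault, frames {8,4,2,5,6}
5: hit
2: hit
0: fault, evict 8, frames {4,6,5,2,0}
3: fault, evict 4, frames {6,5,2,0,3}
5: hit
0: hit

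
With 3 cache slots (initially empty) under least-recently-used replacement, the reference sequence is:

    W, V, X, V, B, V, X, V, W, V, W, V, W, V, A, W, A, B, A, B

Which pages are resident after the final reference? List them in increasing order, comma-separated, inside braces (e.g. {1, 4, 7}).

W: miss, frames [W]
V: miss, frames [W, V]
X: miss, frames [W, V, X]
V: hit
B: miss, evict W, frames [X, V, B]
V: hit
X: hit
V: hit
W: miss, evict B, frames [X, V, W]
V: hit
W: hit
V: hit
W: hit
V: hit
A: miss, evict X, frames [W, V, A]
W: hit
A: hit
B: miss, evict V, frames [W, A, B]
A: hit
B: hit

{A, B, W}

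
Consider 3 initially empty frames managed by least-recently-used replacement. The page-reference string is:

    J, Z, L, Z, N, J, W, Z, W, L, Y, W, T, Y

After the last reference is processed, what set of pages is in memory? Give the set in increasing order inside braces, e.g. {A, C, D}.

J: fault, frames (J)
Z: fault, frames (J Z)
L: fault, frames (J Z L)
Z: hit
N: fault, evict J, frames (L Z N)
J: fault, evict L, frames (Z N J)
W: fault, evict Z, frames (N J W)
Z: fault, evict N, frames (J W Z)
W: hit
L: fault, evict J, frames (Z W L)
Y: fault, evict Z, frames (W L Y)
W: hit
T: fault, evict L, frames (Y W T)
Y: hit

{T, W, Y}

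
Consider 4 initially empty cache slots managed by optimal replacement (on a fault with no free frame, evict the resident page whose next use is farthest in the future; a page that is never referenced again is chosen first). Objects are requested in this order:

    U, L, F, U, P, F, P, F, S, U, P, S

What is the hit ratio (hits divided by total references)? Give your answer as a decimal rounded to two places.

0.58

U → fault, frames [U]
L → fault, frames [U, L]
F → fault, frames [U, L, F]
U → hit
P → fault, frames [U, L, F, P]
F → hit
P → hit
F → hit
S → fault, evict F, frames [U, L, P, S]
U → hit
P → hit
S → hit
Hits: 7 of 12 references → 7/12 = 0.5833.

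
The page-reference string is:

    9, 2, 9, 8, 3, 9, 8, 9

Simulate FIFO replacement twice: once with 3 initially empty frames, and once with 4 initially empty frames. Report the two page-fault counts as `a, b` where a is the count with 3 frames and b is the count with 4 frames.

3 frames: F F . F F F . . → 5 faults.
4 frames: F F . F F . . . → 4 faults.
4 < 5: adding a frame reduced faults, as is typical.

5, 4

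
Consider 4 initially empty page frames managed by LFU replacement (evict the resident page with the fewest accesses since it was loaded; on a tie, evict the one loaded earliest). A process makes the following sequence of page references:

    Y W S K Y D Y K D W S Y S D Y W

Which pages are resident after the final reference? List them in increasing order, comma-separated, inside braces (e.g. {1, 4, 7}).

Y → fault, frames [Y]
W → fault, frames [Y, W]
S → fault, frames [Y, W, S]
K → fault, frames [Y, W, S, K]
Y → hit
D → fault, evict W, frames [Y, S, K, D]
Y → hit
K → hit
D → hit
W → fault, evict S, frames [Y, K, D, W]
S → fault, evict W, frames [Y, K, D, S]
Y → hit
S → hit
D → hit
Y → hit
W → fault, evict K, frames [Y, D, S, W]

{D, S, W, Y}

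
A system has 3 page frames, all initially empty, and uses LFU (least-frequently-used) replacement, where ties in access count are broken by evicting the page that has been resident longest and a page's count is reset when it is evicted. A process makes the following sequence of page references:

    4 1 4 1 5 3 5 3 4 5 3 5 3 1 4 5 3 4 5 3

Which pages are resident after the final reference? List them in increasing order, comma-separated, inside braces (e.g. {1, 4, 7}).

{1, 3, 4}

4 → miss, frames [4]
1 → miss, frames [4, 1]
4 → hit
1 → hit
5 → miss, frames [4, 1, 5]
3 → miss, evict 5, frames [4, 1, 3]
5 → miss, evict 3, frames [4, 1, 5]
3 → miss, evict 5, frames [4, 1, 3]
4 → hit
5 → miss, evict 3, frames [4, 1, 5]
3 → miss, evict 5, frames [4, 1, 3]
5 → miss, evict 3, frames [4, 1, 5]
3 → miss, evict 5, frames [4, 1, 3]
1 → hit
4 → hit
5 → miss, evict 3, frames [4, 1, 5]
3 → miss, evict 5, frames [4, 1, 3]
4 → hit
5 → miss, evict 3, frames [4, 1, 5]
3 → miss, evict 5, frames [4, 1, 3]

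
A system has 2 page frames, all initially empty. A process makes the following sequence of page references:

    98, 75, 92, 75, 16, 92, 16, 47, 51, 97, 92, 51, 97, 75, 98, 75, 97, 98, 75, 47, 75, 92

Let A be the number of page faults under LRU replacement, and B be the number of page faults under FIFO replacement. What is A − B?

Under LRU: F F F . F F . F F F F F F F F . F F F F . F → 18 faults.
Under FIFO: F F F . F . . F F F F F F F F . F . F F . F → 16 faults.
A − B = 18 − 16 = 2.

2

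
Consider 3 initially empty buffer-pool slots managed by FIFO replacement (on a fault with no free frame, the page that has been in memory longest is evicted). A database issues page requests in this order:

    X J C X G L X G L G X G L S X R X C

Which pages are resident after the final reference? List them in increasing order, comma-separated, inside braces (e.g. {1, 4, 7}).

{C, R, S}

X: miss, frames {X}
J: miss, frames {X,J}
C: miss, frames {X,J,C}
X: hit
G: miss, evict X, frames {J,C,G}
L: miss, evict J, frames {C,G,L}
X: miss, evict C, frames {G,L,X}
G: hit
L: hit
G: hit
X: hit
G: hit
L: hit
S: miss, evict G, frames {L,X,S}
X: hit
R: miss, evict L, frames {X,S,R}
X: hit
C: miss, evict X, frames {S,R,C}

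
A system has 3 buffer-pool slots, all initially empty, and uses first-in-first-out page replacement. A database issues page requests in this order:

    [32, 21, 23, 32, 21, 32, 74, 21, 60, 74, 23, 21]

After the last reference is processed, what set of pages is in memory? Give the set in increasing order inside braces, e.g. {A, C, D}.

32 → miss, frames (32)
21 → miss, frames (32 21)
23 → miss, frames (32 21 23)
32 → hit
21 → hit
32 → hit
74 → miss, evict 32, frames (21 23 74)
21 → hit
60 → miss, evict 21, frames (23 74 60)
74 → hit
23 → hit
21 → miss, evict 23, frames (74 60 21)

{21, 60, 74}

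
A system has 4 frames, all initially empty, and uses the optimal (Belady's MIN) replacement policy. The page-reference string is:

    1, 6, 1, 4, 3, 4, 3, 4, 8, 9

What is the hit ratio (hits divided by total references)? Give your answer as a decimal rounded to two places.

0.40

1 → fault, frames {1}
6 → fault, frames {1,6}
1 → hit
4 → fault, frames {1,6,4}
3 → fault, frames {1,6,4,3}
4 → hit
3 → hit
4 → hit
8 → fault, evict 3, frames {1,6,4,8}
9 → fault, evict 8, frames {1,6,4,9}
Hits: 4 of 10 references → 4/10 = 0.4000.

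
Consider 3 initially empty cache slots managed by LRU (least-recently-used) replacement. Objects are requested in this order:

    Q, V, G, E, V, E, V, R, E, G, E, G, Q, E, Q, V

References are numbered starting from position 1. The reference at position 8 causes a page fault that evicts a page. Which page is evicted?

pos 1: Q: miss, frames [Q]
pos 2: V: miss, frames [Q, V]
pos 3: G: miss, frames [Q, V, G]
pos 4: E: miss, evict Q, frames [V, G, E]
pos 5: V: hit
pos 6: E: hit
pos 7: V: hit
pos 8: R: miss, evict G, frames [E, V, R]
At position 8, page G is evicted.

G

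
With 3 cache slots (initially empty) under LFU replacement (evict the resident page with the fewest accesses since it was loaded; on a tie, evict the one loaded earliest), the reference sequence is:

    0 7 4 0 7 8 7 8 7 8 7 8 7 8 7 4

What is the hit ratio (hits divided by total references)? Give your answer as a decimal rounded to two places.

0.69

0 → fault, frames [0]
7 → fault, frames [0, 7]
4 → fault, frames [0, 7, 4]
0 → hit
7 → hit
8 → fault, evict 4, frames [0, 7, 8]
7 → hit
8 → hit
7 → hit
8 → hit
7 → hit
8 → hit
7 → hit
8 → hit
7 → hit
4 → fault, evict 0, frames [7, 8, 4]
Hits: 11 of 16 references → 11/16 = 0.6875.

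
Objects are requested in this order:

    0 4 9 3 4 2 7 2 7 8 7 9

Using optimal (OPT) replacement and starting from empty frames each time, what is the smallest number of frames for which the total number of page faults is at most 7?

f=1: 12 faults
f=2: 8 faults
f=3: 7 faults
f=4: 7 faults
f=5: 7 faults
f=6: 7 faults
f=7: 7 faults
Smallest f with faults ≤ 7 is 3.

3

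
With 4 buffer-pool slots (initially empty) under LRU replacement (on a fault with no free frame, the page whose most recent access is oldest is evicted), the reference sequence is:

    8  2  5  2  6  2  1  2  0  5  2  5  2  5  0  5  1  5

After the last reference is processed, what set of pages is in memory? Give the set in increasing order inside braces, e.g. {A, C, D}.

{0, 1, 2, 5}

8 → fault, frames (8)
2 → fault, frames (8 2)
5 → fault, frames (8 2 5)
2 → hit
6 → fault, frames (8 5 2 6)
2 → hit
1 → fault, evict 8, frames (5 6 2 1)
2 → hit
0 → fault, evict 5, frames (6 1 2 0)
5 → fault, evict 6, frames (1 2 0 5)
2 → hit
5 → hit
2 → hit
5 → hit
0 → hit
5 → hit
1 → hit
5 → hit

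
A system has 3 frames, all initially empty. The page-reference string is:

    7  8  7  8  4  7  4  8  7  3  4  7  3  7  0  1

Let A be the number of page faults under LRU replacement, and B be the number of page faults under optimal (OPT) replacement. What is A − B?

1

Under LRU: F F . . F . . . . F F . . . F F → 7 faults.
Under OPT: F F . . F . . . . F . . . . F F → 6 faults.
A − B = 7 − 6 = 1.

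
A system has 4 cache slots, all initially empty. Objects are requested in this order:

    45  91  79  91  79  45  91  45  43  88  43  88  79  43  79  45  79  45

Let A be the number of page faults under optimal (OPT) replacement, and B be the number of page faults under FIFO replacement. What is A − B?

Under OPT: F F F . . . . . F F . . . . . . . . → 5 faults.
Under FIFO: F F F . . . . . F F . . . . . F . . → 6 faults.
A − B = 5 − 6 = -1.

-1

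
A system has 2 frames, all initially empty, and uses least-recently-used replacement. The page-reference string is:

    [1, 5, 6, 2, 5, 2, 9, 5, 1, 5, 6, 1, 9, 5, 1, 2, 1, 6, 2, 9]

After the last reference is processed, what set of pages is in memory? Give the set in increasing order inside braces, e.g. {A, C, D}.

{2, 9}

1 → fault, frames {1}
5 → fault, frames {1,5}
6 → fault, evict 1, frames {5,6}
2 → fault, evict 5, frames {6,2}
5 → fault, evict 6, frames {2,5}
2 → hit
9 → fault, evict 5, frames {2,9}
5 → fault, evict 2, frames {9,5}
1 → fault, evict 9, frames {5,1}
5 → hit
6 → fault, evict 1, frames {5,6}
1 → fault, evict 5, frames {6,1}
9 → fault, evict 6, frames {1,9}
5 → fault, evict 1, frames {9,5}
1 → fault, evict 9, frames {5,1}
2 → fault, evict 5, frames {1,2}
1 → hit
6 → fault, evict 2, frames {1,6}
2 → fault, evict 1, frames {6,2}
9 → fault, evict 6, frames {2,9}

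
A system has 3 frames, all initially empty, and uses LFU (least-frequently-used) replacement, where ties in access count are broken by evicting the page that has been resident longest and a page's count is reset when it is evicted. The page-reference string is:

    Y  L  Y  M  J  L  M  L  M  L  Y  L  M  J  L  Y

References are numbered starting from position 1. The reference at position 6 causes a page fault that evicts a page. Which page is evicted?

pos 1: Y -> miss, frames {Y}
pos 2: L -> miss, frames {Y,L}
pos 3: Y -> hit
pos 4: M -> miss, frames {Y,L,M}
pos 5: J -> miss, evict L, frames {Y,M,J}
pos 6: L -> miss, evict M, frames {Y,J,L}
At position 6, page M is evicted.

M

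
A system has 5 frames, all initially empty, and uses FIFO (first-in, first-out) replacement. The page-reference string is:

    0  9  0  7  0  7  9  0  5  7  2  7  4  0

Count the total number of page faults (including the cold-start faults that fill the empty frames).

0 -> miss, frames (0)
9 -> miss, frames (0 9)
0 -> hit
7 -> miss, frames (0 9 7)
0 -> hit
7 -> hit
9 -> hit
0 -> hit
5 -> miss, frames (0 9 7 5)
7 -> hit
2 -> miss, frames (0 9 7 5 2)
7 -> hit
4 -> miss, evict 0, frames (9 7 5 2 4)
0 -> miss, evict 9, frames (7 5 2 4 0)
Page faults: 7.

7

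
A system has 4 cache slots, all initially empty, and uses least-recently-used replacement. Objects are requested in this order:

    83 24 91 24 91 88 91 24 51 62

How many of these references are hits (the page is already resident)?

83 -> miss, frames (83)
24 -> miss, frames (83 24)
91 -> miss, frames (83 24 91)
24 -> hit
91 -> hit
88 -> miss, frames (83 24 91 88)
91 -> hit
24 -> hit
51 -> miss, evict 83, frames (88 91 24 51)
62 -> miss, evict 88, frames (91 24 51 62)
Hits: 4.

4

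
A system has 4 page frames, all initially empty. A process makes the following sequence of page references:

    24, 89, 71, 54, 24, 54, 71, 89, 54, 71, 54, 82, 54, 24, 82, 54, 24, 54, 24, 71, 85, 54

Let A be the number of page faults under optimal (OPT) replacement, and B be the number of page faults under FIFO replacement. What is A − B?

-1

Under OPT: F F F F . . . . . . . F . . . . . . . . F . → 6 faults.
Under FIFO: F F F F . . . . . . . F . F . . . . . . F . → 7 faults.
A − B = 6 − 7 = -1.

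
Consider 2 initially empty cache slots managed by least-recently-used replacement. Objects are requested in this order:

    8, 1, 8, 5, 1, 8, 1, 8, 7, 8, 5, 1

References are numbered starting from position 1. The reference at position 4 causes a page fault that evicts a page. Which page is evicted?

1

pos 1: 8 -> miss, frames [8]
pos 2: 1 -> miss, frames [8, 1]
pos 3: 8 -> hit
pos 4: 5 -> miss, evict 1, frames [8, 5]
At position 4, page 1 is evicted.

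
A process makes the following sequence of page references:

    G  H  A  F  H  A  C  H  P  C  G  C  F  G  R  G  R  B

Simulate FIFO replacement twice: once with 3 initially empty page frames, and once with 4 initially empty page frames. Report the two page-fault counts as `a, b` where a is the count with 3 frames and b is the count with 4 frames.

3 frames: F F F F . . F F F . F F F . F F . F → 13 faults.
4 frames: F F F F . . F . F . F . . . F . . F → 9 faults.
9 < 13: adding a frame reduced faults, as is typical.

13, 9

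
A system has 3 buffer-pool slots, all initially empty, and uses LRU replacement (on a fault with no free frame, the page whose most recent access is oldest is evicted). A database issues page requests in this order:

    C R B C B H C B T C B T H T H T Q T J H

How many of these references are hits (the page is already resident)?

11

C -> miss, frames (C)
R -> miss, frames (C R)
B -> miss, frames (C R B)
C -> hit
B -> hit
H -> miss, evict R, frames (C B H)
C -> hit
B -> hit
T -> miss, evict H, frames (C B T)
C -> hit
B -> hit
T -> hit
H -> miss, evict C, frames (B T H)
T -> hit
H -> hit
T -> hit
Q -> miss, evict B, frames (H T Q)
T -> hit
J -> miss, evict H, frames (Q T J)
H -> miss, evict Q, frames (T J H)
Hits: 11.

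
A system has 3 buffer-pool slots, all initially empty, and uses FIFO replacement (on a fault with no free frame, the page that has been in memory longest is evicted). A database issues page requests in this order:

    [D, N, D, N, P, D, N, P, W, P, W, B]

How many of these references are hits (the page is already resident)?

D -> miss, frames (D)
N -> miss, frames (D N)
D -> hit
N -> hit
P -> miss, frames (D N P)
D -> hit
N -> hit
P -> hit
W -> miss, evict D, frames (N P W)
P -> hit
W -> hit
B -> miss, evict N, frames (P W B)
Hits: 7.

7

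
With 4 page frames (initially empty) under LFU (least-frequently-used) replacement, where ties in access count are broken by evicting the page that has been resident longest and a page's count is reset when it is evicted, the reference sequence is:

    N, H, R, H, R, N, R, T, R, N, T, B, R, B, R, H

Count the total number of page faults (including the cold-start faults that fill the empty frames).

N -> miss, frames {N}
H -> miss, frames {N,H}
R -> miss, frames {N,H,R}
H -> hit
R -> hit
N -> hit
R -> hit
T -> miss, frames {N,H,R,T}
R -> hit
N -> hit
T -> hit
B -> miss, evict H, frames {N,R,T,B}
R -> hit
B -> hit
R -> hit
H -> miss, evict T, frames {N,R,B,H}
Page faults: 6.

6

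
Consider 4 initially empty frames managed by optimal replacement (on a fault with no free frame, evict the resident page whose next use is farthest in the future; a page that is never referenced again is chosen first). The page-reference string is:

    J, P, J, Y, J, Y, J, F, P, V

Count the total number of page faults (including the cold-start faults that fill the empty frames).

5

J: miss, frames {J}
P: miss, frames {J,P}
J: hit
Y: miss, frames {J,P,Y}
J: hit
Y: hit
J: hit
F: miss, frames {J,P,Y,F}
P: hit
V: miss, evict F, frames {J,P,Y,V}
Page faults: 5.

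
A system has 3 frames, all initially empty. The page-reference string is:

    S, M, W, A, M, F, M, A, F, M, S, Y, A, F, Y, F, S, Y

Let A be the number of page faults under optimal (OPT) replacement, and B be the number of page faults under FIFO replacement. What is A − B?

Under OPT: F F F F . F . . . . F F . . . . F . → 8 faults.
Under FIFO: F F F F . F F . . . F F F F . . F F → 12 faults.
A − B = 8 − 12 = -4.

-4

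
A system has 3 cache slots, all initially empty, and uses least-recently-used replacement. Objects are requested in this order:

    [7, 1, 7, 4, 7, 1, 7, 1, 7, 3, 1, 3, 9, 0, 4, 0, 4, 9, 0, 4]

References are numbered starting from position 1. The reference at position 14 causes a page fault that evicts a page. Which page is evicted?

pos 1: 7 -> fault, frames {7}
pos 2: 1 -> fault, frames {7,1}
pos 3: 7 -> hit
pos 4: 4 -> fault, frames {1,7,4}
pos 5: 7 -> hit
pos 6: 1 -> hit
pos 7: 7 -> hit
pos 8: 1 -> hit
pos 9: 7 -> hit
pos 10: 3 -> fault, evict 4, frames {1,7,3}
pos 11: 1 -> hit
pos 12: 3 -> hit
pos 13: 9 -> fault, evict 7, frames {1,3,9}
pos 14: 0 -> fault, evict 1, frames {3,9,0}
At position 14, page 1 is evicted.

1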